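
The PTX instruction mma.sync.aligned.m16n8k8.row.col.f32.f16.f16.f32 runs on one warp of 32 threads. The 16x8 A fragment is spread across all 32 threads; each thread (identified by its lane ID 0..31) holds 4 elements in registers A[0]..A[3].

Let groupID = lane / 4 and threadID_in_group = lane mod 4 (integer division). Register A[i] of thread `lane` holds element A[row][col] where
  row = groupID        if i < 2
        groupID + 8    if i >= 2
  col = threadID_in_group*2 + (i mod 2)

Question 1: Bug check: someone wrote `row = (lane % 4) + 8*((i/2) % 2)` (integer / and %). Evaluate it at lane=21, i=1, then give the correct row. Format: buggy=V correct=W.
buggy=1 correct=5

`(lane % 4) + 8*((i/2) % 2)`[21,1]->1
lane 21->21/4=5, 21 mod 4=1
i=1  r:5+0->5  c:2·1+1->3
row: 1 vs 5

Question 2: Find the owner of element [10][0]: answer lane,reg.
8,2

r:10=>grp=2,rB=1  c:0=>tig=0,lo=0
L=2*4+0=8  i=1*2+0=2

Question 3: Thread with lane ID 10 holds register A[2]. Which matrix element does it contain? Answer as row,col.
10,4

lane 10⇒10/4=2, 10 mod 4=2
i=2  r:2+8⇒10  c:2·2+0⇒4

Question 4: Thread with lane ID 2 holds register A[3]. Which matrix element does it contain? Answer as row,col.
lane 2: grp=0 (2/4), tig=2 (2%4)
i=3: r=0+8=8, c=2*2+1=5

8,5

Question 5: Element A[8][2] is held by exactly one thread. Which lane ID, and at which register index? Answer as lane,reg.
1,2

r=8→G=0,rhi=1  c=2→T=1,p=0
L=0*4+1=1  i=1*2+0=2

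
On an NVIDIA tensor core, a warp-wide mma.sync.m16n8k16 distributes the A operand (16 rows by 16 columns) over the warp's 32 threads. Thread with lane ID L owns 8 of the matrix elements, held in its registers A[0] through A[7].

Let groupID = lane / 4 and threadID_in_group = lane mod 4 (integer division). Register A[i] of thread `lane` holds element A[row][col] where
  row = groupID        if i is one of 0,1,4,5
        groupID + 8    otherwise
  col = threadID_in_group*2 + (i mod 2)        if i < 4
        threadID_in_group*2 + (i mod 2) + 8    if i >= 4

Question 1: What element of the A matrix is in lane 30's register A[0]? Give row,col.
lane 30⇒30/4=7, 30 mod 4=2
i=0  r:7+0⇒7  c:2·2+0+0⇒4

7,4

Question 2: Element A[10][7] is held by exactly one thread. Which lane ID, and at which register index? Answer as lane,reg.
r=10->g=2,rb=1  c=7->cb=0,t=3,b0=1
L=2*4+3=11  i=0*4+1*2+1=3

11,3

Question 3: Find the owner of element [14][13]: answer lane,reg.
26,7

r:14=>grp=6,rB=1  c:13=>cB=1,tig=2,lo=1
L=6*4+2=26  i=1*4+1*2+1=7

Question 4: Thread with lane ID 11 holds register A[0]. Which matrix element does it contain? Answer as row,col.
2,6

L=11->gid=11>>2=2, tid=11&3=3
[0]->row 2+0=2  col 3·2+0+0=6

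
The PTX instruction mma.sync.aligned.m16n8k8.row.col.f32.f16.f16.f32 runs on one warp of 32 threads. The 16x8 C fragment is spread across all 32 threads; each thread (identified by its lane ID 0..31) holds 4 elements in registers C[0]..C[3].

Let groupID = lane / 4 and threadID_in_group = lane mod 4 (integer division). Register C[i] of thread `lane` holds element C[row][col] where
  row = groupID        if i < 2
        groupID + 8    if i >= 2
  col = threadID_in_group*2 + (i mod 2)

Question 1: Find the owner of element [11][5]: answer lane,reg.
r:11=>grp=3,rB=1  c:5=>tig=2,lo=1
L=3*4+2=14  i=1*2+1=3

14,3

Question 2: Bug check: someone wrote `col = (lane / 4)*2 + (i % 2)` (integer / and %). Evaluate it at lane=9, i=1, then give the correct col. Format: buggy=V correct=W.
buggy=5 correct=3

`(lane / 4)*2 + (i % 2)`[9,1]->5
lane 9: gid=2 (9/4), tid=1 (9%4)
i=1: r=2+0=2, c=1*2+1=3
col: 5 vs 3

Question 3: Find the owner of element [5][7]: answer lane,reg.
r=5->g=5,rb=0  c=7->t=3,b0=1
L=5*4+3=23  i=0*2+1=1

23,1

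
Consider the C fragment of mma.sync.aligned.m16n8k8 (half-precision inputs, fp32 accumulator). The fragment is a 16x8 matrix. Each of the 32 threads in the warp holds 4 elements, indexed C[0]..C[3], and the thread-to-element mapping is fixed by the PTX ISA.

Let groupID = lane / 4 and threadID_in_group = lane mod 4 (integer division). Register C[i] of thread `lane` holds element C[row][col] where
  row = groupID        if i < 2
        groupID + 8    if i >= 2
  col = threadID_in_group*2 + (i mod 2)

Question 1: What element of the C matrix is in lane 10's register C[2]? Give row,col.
lane 10=>10/4=2, 10 mod 4=2
i=2  r:2+8=>10  c:2·2+0=>4

10,4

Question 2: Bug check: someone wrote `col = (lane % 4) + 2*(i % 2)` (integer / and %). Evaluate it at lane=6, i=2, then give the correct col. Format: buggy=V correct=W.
buggy=2 correct=4

`(lane % 4) + 2*(i % 2)`[6,2]->2
lane 6: g=1 (6/4), t=2 (6%4)
i=2: r=1+8=9, c=2*2+0=4
col: 2 vs 4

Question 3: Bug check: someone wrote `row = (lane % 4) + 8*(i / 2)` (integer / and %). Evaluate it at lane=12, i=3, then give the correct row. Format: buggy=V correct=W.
buggy=8 correct=11

`(lane % 4) + 8*(i / 2)`[12,3]->8
lane 12->12/4=3, 12 mod 4=0
i=3  r:3+8->11  c:2·0+1->1
row: 8 vs 11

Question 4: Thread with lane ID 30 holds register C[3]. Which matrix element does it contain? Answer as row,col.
L=30->gid=30>>2=7, tid=30&3=2
[3]->row 7+8=15  col 2·2+1=5

15,5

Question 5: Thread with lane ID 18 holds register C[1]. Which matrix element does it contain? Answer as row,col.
L=18=>grp=18>>2=4, tig=18&3=2
[1]=>row 4+0=4  col 2·2+1=5

4,5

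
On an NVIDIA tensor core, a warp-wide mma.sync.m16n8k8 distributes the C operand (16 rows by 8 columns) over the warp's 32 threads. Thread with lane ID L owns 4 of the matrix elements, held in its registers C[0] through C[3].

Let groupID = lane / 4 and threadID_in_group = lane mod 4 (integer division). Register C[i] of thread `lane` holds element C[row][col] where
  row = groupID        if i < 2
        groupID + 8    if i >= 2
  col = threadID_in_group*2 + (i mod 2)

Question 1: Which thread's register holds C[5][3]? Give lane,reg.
r:5=>grp=5,rB=0  c:3=>tig=1,lo=1
L=5*4+1=21  i=0*2+1=1

21,1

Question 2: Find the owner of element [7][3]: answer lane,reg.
r: 7->gid=7,r8=0  c: 3->tid=1,i&1=1
L=7*4+1=29  i=0*2+1=1

29,1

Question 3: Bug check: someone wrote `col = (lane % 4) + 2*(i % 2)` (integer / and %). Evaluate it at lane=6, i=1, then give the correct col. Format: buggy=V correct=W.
buggy=4 correct=5

`(lane % 4) + 2*(i % 2)`[6,1]->4
lane 6->6/4=1, 6 mod 4=2
i=1  r:1+0->1  c:2·2+1->5
col: 4 vs 5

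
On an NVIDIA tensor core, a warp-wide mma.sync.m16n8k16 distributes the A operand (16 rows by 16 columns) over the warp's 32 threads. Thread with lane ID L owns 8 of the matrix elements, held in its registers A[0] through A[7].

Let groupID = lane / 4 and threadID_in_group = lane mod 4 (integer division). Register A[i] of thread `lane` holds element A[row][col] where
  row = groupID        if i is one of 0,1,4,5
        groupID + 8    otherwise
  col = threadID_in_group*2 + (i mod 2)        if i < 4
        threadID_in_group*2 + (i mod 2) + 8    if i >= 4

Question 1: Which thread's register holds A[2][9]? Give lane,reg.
8,5

r=2→G=2,rhi=0  c=9→chi=1,T=0,p=1
L=2*4+0=8  i=1*4+0*2+1=5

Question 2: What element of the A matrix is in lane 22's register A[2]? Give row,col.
22: grp=5,tig=2
[2] (5+8,2*2+0+0) = (13,4)

13,4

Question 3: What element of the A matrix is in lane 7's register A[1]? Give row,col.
1,7

lane 7->7/4=1, 7 mod 4=3
i=1  r:1+0->1  c:2·3+1+0->7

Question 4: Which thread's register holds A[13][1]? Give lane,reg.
r=13→G=5,rhi=1  c=1→chi=0,T=0,p=1
L=5*4+0=20  i=0*4+1*2+1=3

20,3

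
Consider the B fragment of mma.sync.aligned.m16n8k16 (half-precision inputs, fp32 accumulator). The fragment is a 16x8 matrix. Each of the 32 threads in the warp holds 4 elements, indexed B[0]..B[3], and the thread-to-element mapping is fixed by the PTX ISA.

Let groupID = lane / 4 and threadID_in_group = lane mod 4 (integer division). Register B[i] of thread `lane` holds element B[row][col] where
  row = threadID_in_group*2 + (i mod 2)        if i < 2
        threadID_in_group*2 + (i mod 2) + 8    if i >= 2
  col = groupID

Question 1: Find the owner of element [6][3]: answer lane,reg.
c: 3->gid=3  r: 6->r8=0,tid=3,i&1=0
L=3*4+3=15  i=0*2+0=0

15,0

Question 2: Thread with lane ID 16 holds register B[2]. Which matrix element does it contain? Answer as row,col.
8,4

lane 16->16/4=4, 16 mod 4=0
i=2  r:2·0+0+8->8  c:4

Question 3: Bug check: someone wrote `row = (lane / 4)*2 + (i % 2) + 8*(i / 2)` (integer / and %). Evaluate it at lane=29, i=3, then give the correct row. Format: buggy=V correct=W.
`(lane / 4)*2 + (i % 2) + 8*(i / 2)`[29,3]⇒23
L=29⇒gr=29>>2=7, th=29&3=1
[3]⇒row 1·2+1+8=11  col gr=7
row: 23 vs 11

buggy=23 correct=11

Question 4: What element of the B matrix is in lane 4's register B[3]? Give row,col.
lane 4->4/4=1, 4 mod 4=0
i=3  r:2·0+1+8->9  c:1

9,1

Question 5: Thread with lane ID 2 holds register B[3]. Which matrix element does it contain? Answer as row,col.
13,0

2: G=0,T=2
[3] (2*2+1+8,0) = (13,0)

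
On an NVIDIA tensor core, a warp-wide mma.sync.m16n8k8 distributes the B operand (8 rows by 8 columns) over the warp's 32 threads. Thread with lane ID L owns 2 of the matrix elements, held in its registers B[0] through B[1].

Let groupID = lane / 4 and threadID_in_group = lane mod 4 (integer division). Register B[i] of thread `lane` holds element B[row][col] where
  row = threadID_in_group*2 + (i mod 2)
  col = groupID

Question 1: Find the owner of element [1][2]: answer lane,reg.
c=2->g=2  r=1->t=0,b0=1
L=2*4+0=8  i=1=1

8,1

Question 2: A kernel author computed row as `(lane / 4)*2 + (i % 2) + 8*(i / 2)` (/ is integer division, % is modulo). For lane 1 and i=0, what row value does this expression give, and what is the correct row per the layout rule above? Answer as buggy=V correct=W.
buggy=0 correct=2

`(lane / 4)*2 + (i % 2) + 8*(i / 2)`[1,0]->0
L=1->gid=1>>2=0, tid=1&3=1
[0]->row 1·2+0=2  col gid=0
row: 0 vs 2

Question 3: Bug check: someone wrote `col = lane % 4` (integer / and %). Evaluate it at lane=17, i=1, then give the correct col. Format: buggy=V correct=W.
buggy=1 correct=4

`lane % 4`[17,1]→1
lane 17→17/4=4, 17 mod 4=1
i=1  r:2·1+1→3  c:4
col: 1 vs 4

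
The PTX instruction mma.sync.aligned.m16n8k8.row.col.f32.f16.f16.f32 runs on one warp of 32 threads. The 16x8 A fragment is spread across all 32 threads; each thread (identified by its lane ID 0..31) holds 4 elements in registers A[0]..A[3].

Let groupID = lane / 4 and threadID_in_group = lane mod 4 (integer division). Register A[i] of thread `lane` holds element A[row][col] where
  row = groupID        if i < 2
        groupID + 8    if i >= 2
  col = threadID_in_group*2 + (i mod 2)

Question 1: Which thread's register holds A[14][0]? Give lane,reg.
24,2

r=14⇒gr=6,Rb=1  c=0⇒th=0,odd=0
L=6*4+0=24  i=1*2+0=2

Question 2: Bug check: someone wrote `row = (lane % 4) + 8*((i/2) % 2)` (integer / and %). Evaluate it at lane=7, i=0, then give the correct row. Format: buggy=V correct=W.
buggy=3 correct=1

`(lane % 4) + 8*((i/2) % 2)`[7,0]⇒3
lane 7⇒7/4=1, 7 mod 4=3
i=0  r:1+0⇒1  c:2·3+0⇒6
row: 3 vs 1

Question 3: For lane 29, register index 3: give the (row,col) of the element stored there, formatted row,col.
lane 29=>29/4=7, 29 mod 4=1
i=3  r:7+8=>15  c:2·1+1=>3

15,3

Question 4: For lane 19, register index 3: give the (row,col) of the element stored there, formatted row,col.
19: gr=4,th=3
[3] (4+8,3*2+1) = (12,7)

12,7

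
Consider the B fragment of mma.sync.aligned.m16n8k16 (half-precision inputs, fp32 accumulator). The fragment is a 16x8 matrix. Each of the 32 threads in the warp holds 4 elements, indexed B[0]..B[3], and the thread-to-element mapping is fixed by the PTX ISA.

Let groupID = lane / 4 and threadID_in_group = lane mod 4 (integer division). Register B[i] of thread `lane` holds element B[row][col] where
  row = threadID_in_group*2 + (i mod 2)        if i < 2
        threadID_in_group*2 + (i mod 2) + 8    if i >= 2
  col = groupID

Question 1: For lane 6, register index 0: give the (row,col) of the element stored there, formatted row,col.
4,1

lane 6: grp=1 (6/4), tig=2 (6%4)
i=0: r=2*2+0+0=4, c=grp=1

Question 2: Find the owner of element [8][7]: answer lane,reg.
28,2

c=7⇒gr=7  r=8⇒Rb=1,th=0,odd=0
L=7*4+0=28  i=1*2+0=2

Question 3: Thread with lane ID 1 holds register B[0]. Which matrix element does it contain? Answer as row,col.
2,0

1: grp=0,tig=1
[0] (1*2+0+0,0) = (2,0)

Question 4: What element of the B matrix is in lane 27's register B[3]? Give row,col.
27: g=6,t=3
[3] (3*2+1+8,6) = (15,6)

15,6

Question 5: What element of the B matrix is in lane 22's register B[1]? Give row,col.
5,5

lane 22->22/4=5, 22 mod 4=2
i=1  r:2·2+1+0->5  c:5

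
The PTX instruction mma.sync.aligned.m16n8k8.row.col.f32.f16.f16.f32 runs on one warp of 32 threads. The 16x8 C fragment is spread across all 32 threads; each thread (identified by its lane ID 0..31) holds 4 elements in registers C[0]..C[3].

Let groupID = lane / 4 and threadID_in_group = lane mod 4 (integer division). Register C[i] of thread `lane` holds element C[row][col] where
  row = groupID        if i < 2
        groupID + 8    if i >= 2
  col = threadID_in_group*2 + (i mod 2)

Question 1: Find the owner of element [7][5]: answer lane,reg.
r=7→G=7,rhi=0  c=5→T=2,p=1
L=7*4+2=30  i=0*2+1=1

30,1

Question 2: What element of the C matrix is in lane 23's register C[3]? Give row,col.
lane 23: gr=5 (23/4), th=3 (23%4)
i=3: r=5+8=13, c=3*2+1=7

13,7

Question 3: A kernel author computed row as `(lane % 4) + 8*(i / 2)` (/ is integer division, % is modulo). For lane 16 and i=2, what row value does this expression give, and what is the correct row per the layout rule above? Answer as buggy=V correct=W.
`(lane % 4) + 8*(i / 2)`[16,2]→8
lane 16→16/4=4, 16 mod 4=0
i=2  r:4+8→12  c:2·0+0→0
row: 8 vs 12

buggy=8 correct=12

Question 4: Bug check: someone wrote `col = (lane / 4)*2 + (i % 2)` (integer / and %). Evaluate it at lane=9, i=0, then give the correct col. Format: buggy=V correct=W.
buggy=4 correct=2

`(lane / 4)*2 + (i % 2)`[9,0]=>4
lane 9=>9/4=2, 9 mod 4=1
i=0  r:2+0=>2  c:2·1+0=>2
col: 4 vs 2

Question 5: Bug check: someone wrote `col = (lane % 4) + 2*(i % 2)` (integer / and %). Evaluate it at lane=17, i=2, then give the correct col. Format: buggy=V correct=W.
buggy=1 correct=2

`(lane % 4) + 2*(i % 2)`[17,2]->1
L=17->g=17>>2=4, t=17&3=1
[2]->row 4+8=12  col 1·2+0=2
col: 1 vs 2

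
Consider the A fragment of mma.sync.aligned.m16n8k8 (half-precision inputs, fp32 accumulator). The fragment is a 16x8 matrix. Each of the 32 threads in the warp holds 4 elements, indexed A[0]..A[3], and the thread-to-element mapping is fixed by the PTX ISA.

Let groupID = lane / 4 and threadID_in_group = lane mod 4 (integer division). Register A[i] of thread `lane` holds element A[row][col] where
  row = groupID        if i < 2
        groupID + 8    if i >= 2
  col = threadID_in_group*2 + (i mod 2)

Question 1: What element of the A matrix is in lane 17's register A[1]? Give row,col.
lane 17→17/4=4, 17 mod 4=1
i=1  r:4+0→4  c:2·1+1→3

4,3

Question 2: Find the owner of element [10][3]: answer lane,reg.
r=10→G=2,rhi=1  c=3→T=1,p=1
L=2*4+1=9  i=1*2+1=3

9,3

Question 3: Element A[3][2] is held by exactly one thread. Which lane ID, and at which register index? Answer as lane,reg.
r:3=>grp=3,rB=0  c:2=>tig=1,lo=0
L=3*4+1=13  i=0*2+0=0

13,0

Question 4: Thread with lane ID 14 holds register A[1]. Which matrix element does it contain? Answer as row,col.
lane 14: G=3 (14/4), T=2 (14%4)
i=1: r=3+0=3, c=2*2+1=5

3,5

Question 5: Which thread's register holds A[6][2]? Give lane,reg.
25,0

r=6⇒gr=6,Rb=0  c=2⇒th=1,odd=0
L=6*4+1=25  i=0*2+0=0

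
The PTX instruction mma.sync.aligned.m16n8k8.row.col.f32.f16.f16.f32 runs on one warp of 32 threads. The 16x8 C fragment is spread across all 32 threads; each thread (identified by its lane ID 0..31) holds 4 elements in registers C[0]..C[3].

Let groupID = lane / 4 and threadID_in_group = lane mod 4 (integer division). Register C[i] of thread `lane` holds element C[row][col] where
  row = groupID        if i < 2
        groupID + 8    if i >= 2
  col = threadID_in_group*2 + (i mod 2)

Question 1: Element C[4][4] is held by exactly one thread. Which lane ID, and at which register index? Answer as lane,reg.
18,0

r=4⇒gr=4,Rb=0  c=4⇒th=2,odd=0
L=4*4+2=18  i=0*2+0=0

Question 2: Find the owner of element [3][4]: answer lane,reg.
r=3⇒gr=3,Rb=0  c=4⇒th=2,odd=0
L=3*4+2=14  i=0*2+0=0

14,0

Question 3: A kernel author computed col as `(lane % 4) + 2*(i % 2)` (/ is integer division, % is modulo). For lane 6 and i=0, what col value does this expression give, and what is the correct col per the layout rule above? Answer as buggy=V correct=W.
`(lane % 4) + 2*(i % 2)`[6,0]=>2
6: grp=1,tig=2
[0] (1+0,2*2+0) = (1,4)
col: 2 vs 4

buggy=2 correct=4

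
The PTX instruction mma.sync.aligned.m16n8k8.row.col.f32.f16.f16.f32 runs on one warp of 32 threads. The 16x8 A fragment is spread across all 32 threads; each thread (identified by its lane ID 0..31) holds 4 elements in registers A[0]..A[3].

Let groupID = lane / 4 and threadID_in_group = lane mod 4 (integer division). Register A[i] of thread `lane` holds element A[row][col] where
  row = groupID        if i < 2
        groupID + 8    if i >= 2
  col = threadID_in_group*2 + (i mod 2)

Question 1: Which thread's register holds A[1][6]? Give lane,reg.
7,0

r=1->g=1,rb=0  c=6->t=3,b0=0
L=1*4+3=7  i=0*2+0=0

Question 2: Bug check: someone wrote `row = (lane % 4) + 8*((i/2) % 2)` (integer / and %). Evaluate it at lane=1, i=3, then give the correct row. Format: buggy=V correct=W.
`(lane % 4) + 8*((i/2) % 2)`[1,3]=>9
lane 1=>1/4=0, 1 mod 4=1
i=3  r:0+8=>8  c:2·1+1=>3
row: 9 vs 8

buggy=9 correct=8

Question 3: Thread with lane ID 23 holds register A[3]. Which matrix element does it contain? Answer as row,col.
13,7

23: gid=5,tid=3
[3] (5+8,3*2+1) = (13,7)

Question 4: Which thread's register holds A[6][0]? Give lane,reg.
24,0

r=6→G=6,rhi=0  c=0→T=0,p=0
L=6*4+0=24  i=0*2+0=0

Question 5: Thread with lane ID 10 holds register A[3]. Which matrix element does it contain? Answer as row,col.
10,5

L=10=>grp=10>>2=2, tig=10&3=2
[3]=>row 2+8=10  col 2·2+1=5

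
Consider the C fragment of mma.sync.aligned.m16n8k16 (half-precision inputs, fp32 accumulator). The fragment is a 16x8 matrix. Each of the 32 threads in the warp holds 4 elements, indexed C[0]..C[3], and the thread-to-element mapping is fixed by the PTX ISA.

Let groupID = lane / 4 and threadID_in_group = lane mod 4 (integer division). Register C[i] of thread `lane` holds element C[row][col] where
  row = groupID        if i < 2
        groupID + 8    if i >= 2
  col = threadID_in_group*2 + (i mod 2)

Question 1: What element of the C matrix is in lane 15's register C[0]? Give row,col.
15: grp=3,tig=3
[0] (3+0,3*2+0) = (3,6)

3,6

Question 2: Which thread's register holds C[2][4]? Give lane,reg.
r=2→G=2,rhi=0  c=4→T=2,p=0
L=2*4+2=10  i=0*2+0=0

10,0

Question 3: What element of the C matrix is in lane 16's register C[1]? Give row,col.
4,1

16: g=4,t=0
[1] (4+0,0*2+1) = (4,1)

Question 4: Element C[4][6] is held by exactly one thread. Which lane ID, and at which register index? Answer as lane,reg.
19,0

r: 4->gid=4,r8=0  c: 6->tid=3,i&1=0
L=4*4+3=19  i=0*2+0=0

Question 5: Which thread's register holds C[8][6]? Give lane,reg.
3,2

r=8→G=0,rhi=1  c=6→T=3,p=0
L=0*4+3=3  i=1*2+0=2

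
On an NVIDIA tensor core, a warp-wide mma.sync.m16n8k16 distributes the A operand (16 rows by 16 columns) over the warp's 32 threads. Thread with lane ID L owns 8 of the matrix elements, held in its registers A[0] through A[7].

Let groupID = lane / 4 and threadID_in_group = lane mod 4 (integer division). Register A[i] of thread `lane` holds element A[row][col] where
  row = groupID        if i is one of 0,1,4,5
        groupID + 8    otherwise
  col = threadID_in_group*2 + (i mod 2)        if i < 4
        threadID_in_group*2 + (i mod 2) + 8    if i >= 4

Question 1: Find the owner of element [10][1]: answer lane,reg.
r: 10->gid=2,r8=1  c: 1->c8=0,tid=0,i&1=1
L=2*4+0=8  i=0*4+1*2+1=3

8,3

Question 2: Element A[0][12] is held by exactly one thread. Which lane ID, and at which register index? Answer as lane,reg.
r=0→G=0,rhi=0  c=12→chi=1,T=2,p=0
L=0*4+2=2  i=1*4+0*2+0=4

2,4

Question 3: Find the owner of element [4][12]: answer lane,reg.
18,4

r:4=>grp=4,rB=0  c:12=>cB=1,tig=2,lo=0
L=4*4+2=18  i=1*4+0*2+0=4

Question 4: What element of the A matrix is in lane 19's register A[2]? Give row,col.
L=19=>grp=19>>2=4, tig=19&3=3
[2]=>row 4+8=12  col 3·2+0+0=6

12,6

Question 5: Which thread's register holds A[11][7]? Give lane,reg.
r=11⇒gr=3,Rb=1  c=7⇒Cb=0,th=3,odd=1
L=3*4+3=15  i=0*4+1*2+1=3

15,3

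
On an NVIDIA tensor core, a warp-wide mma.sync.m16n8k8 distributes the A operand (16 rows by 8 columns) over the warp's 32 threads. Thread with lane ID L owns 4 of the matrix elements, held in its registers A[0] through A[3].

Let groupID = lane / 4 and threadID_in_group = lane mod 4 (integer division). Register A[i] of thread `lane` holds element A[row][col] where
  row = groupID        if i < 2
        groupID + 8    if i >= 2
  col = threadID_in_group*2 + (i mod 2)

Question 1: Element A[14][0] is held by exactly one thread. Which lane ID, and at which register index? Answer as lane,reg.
24,2

r=14->g=6,rb=1  c=0->t=0,b0=0
L=6*4+0=24  i=1*2+0=2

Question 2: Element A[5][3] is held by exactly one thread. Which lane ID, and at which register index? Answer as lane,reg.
21,1

r=5⇒gr=5,Rb=0  c=3⇒th=1,odd=1
L=5*4+1=21  i=0*2+1=1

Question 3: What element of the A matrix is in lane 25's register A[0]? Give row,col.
6,2

25: g=6,t=1
[0] (6+0,1*2+0) = (6,2)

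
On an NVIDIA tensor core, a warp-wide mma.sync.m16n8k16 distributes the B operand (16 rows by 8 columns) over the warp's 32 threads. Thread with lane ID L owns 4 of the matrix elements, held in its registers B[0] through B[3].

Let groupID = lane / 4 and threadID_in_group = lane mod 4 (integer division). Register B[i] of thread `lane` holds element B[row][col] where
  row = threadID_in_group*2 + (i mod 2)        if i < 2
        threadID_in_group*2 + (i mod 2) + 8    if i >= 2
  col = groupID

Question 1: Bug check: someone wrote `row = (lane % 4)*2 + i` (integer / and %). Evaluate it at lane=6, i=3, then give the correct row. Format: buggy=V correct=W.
`(lane % 4)*2 + i`[6,3]⇒7
lane 6⇒6/4=1, 6 mod 4=2
i=3  r:2·2+1+8⇒13  c:1
row: 7 vs 13

buggy=7 correct=13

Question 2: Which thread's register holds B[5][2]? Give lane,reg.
c:2=>grp=2  r:5=>rB=0,tig=2,lo=1
L=2*4+2=10  i=0*2+1=1

10,1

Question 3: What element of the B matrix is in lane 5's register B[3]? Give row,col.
lane 5=>5/4=1, 5 mod 4=1
i=3  r:2·1+1+8=>11  c:1

11,1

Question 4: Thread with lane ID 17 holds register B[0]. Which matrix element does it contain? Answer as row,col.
2,4

lane 17: gr=4 (17/4), th=1 (17%4)
i=0: r=1*2+0+0=2, c=gr=4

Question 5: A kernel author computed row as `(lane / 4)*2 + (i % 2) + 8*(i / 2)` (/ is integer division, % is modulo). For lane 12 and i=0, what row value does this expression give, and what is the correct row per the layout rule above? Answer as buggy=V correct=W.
buggy=6 correct=0

`(lane / 4)*2 + (i % 2) + 8*(i / 2)`[12,0]⇒6
L=12⇒gr=12>>2=3, th=12&3=0
[0]⇒row 0·2+0+0=0  col gr=3
row: 6 vs 0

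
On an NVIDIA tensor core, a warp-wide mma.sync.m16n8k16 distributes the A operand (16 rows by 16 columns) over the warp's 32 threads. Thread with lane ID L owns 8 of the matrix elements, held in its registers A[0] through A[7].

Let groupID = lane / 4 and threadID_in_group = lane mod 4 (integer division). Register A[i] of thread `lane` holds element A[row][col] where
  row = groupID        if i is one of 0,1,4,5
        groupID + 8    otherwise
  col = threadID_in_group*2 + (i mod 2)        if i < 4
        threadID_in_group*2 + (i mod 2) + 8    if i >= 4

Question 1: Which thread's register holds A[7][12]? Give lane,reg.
r: 7->gid=7,r8=0  c: 12->c8=1,tid=2,i&1=0
L=7*4+2=30  i=1*4+0*2+0=4

30,4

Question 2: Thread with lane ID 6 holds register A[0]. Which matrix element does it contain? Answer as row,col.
1,4

lane 6: G=1 (6/4), T=2 (6%4)
i=0: r=1+0=1, c=2*2+0+0=4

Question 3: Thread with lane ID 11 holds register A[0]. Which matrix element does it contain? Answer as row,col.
2,6

lane 11⇒11/4=2, 11 mod 4=3
i=0  r:2+0⇒2  c:2·3+0+0⇒6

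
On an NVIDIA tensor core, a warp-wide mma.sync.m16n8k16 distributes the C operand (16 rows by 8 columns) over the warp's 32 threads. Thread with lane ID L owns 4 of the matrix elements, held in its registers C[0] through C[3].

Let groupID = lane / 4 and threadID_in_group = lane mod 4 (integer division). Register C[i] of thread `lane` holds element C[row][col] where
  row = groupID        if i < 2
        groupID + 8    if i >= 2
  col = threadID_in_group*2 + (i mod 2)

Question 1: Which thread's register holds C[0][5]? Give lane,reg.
r: 0->gid=0,r8=0  c: 5->tid=2,i&1=1
L=0*4+2=2  i=0*2+1=1

2,1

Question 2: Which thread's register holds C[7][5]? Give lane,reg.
r=7->g=7,rb=0  c=5->t=2,b0=1
L=7*4+2=30  i=0*2+1=1

30,1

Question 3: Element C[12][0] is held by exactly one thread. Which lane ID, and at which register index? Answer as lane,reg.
r=12⇒gr=4,Rb=1  c=0⇒th=0,odd=0
L=4*4+0=16  i=1*2+0=2

16,2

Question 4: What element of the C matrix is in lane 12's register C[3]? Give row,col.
11,1

L=12→G=12>>2=3, T=12&3=0
[3]→row 3+8=11  col 0·2+1=1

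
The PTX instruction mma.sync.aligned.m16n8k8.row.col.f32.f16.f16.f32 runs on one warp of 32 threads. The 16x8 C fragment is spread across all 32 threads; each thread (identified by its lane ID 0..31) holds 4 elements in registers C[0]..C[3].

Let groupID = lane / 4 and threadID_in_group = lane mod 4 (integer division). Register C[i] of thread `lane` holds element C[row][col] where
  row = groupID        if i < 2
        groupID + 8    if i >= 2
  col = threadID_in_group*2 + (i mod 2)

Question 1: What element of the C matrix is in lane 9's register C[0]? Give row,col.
2,2

lane 9: g=2 (9/4), t=1 (9%4)
i=0: r=2+0=2, c=1*2+0=2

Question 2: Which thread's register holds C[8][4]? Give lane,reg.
2,2

r=8⇒gr=0,Rb=1  c=4⇒th=2,odd=0
L=0*4+2=2  i=1*2+0=2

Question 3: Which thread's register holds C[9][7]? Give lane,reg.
7,3

r=9⇒gr=1,Rb=1  c=7⇒th=3,odd=1
L=1*4+3=7  i=1*2+1=3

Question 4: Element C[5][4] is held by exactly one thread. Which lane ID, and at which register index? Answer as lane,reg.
r:5=>grp=5,rB=0  c:4=>tig=2,lo=0
L=5*4+2=22  i=0*2+0=0

22,0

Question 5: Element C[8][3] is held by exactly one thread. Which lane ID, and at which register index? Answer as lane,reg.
r=8⇒gr=0,Rb=1  c=3⇒th=1,odd=1
L=0*4+1=1  i=1*2+1=3

1,3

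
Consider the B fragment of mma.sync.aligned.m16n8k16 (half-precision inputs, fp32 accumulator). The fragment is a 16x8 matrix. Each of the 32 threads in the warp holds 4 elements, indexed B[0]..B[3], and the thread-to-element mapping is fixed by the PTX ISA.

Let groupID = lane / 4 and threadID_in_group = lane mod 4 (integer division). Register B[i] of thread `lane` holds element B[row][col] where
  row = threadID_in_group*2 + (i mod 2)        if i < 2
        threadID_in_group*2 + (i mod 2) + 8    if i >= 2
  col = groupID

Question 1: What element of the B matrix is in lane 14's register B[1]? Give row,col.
5,3

L=14⇒gr=14>>2=3, th=14&3=2
[1]⇒row 2·2+1+0=5  col gr=3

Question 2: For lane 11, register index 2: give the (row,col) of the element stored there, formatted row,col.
lane 11: gr=2 (11/4), th=3 (11%4)
i=2: r=3*2+0+8=14, c=gr=2

14,2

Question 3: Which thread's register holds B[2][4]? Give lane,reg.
c=4⇒gr=4  r=2⇒Rb=0,th=1,odd=0
L=4*4+1=17  i=0*2+0=0

17,0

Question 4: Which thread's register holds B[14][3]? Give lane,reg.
c=3⇒gr=3  r=14⇒Rb=1,th=3,odd=0
L=3*4+3=15  i=1*2+0=2

15,2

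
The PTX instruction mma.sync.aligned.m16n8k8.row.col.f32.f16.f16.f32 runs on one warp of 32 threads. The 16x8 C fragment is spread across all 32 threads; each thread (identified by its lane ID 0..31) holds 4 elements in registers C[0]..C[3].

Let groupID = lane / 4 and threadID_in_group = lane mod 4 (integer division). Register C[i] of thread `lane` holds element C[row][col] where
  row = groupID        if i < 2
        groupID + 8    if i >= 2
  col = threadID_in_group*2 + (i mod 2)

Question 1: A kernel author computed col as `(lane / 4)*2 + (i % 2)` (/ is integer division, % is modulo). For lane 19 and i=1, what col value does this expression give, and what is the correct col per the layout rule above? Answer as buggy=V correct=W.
buggy=9 correct=7

`(lane / 4)*2 + (i % 2)`[19,1]→9
lane 19→19/4=4, 19 mod 4=3
i=1  r:4+0→4  c:2·3+1→7
col: 9 vs 7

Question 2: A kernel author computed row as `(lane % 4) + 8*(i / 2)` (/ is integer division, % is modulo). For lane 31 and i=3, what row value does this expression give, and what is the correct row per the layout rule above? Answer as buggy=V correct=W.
`(lane % 4) + 8*(i / 2)`[31,3]->11
L=31->g=31>>2=7, t=31&3=3
[3]->row 7+8=15  col 3·2+1=7
row: 11 vs 15

buggy=11 correct=15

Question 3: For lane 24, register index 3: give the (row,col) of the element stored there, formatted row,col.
L=24⇒gr=24>>2=6, th=24&3=0
[3]⇒row 6+8=14  col 0·2+1=1

14,1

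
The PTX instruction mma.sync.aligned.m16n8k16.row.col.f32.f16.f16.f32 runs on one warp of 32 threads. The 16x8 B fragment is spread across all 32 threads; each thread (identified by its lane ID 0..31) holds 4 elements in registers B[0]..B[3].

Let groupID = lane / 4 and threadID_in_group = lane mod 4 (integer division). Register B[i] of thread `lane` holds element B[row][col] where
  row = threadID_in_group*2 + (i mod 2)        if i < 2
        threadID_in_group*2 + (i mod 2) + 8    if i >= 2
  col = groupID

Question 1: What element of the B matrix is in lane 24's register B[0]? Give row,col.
0,6

24: gid=6,tid=0
[0] (0*2+0+0,6) = (0,6)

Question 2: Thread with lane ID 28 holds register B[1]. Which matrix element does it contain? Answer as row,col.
1,7

lane 28⇒28/4=7, 28 mod 4=0
i=1  r:2·0+1+0⇒1  c:7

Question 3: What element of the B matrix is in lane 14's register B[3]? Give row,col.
13,3

L=14=>grp=14>>2=3, tig=14&3=2
[3]=>row 2·2+1+8=13  col grp=3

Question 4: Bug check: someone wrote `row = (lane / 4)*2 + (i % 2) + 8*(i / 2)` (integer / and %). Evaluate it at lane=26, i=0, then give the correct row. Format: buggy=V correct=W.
buggy=12 correct=4

`(lane / 4)*2 + (i % 2) + 8*(i / 2)`[26,0]->12
L=26->g=26>>2=6, t=26&3=2
[0]->row 2·2+0+0=4  col g=6
row: 12 vs 4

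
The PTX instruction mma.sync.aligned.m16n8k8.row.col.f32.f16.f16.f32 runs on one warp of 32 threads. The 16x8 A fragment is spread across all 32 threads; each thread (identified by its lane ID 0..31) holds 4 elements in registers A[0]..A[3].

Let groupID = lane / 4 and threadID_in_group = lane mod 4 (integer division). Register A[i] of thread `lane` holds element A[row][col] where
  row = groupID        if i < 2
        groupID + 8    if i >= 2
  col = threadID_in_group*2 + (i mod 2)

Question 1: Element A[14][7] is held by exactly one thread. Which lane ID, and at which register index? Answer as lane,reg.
r:14=>grp=6,rB=1  c:7=>tig=3,lo=1
L=6*4+3=27  i=1*2+1=3

27,3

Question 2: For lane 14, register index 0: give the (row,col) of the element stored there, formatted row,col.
lane 14⇒14/4=3, 14 mod 4=2
i=0  r:3+0⇒3  c:2·2+0⇒4

3,4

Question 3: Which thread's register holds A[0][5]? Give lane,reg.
2,1

r: 0->gid=0,r8=0  c: 5->tid=2,i&1=1
L=0*4+2=2  i=0*2+1=1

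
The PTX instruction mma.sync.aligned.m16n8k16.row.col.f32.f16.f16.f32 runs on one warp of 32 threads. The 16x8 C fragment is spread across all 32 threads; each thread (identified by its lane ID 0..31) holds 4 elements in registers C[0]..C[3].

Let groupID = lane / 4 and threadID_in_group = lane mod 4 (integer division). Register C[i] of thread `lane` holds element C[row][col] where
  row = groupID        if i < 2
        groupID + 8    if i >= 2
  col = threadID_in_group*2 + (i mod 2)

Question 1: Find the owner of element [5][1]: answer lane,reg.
r=5->g=5,rb=0  c=1->t=0,b0=1
L=5*4+0=20  i=0*2+1=1

20,1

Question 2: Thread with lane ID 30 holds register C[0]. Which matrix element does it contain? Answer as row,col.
30: g=7,t=2
[0] (7+0,2*2+0) = (7,4)

7,4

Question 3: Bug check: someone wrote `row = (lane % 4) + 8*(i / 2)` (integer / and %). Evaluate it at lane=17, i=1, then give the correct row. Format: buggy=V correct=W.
`(lane % 4) + 8*(i / 2)`[17,1]⇒1
L=17⇒gr=17>>2=4, th=17&3=1
[1]⇒row 4+0=4  col 1·2+1=3
row: 1 vs 4

buggy=1 correct=4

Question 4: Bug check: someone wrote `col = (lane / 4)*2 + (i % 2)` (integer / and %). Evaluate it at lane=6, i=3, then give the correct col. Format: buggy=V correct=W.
buggy=3 correct=5

`(lane / 4)*2 + (i % 2)`[6,3]->3
lane 6->6/4=1, 6 mod 4=2
i=3  r:1+8->9  c:2·2+1->5
col: 3 vs 5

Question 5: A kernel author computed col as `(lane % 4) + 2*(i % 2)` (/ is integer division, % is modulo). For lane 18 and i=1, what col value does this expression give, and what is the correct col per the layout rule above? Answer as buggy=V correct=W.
`(lane % 4) + 2*(i % 2)`[18,1]⇒4
L=18⇒gr=18>>2=4, th=18&3=2
[1]⇒row 4+0=4  col 2·2+1=5
col: 4 vs 5

buggy=4 correct=5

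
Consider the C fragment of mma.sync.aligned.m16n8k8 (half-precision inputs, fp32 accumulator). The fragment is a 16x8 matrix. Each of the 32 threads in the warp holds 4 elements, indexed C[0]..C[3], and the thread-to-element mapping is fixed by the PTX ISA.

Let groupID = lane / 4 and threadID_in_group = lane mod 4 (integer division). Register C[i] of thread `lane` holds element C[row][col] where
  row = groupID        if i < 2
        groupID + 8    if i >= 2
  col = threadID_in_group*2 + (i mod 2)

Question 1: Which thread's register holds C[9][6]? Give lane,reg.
r: 9->gid=1,r8=1  c: 6->tid=3,i&1=0
L=1*4+3=7  i=1*2+0=2

7,2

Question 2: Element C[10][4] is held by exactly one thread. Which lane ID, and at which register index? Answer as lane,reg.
10,2

r:10=>grp=2,rB=1  c:4=>tig=2,lo=0
L=2*4+2=10  i=1*2+0=2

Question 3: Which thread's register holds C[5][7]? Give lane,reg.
23,1

r=5⇒gr=5,Rb=0  c=7⇒th=3,odd=1
L=5*4+3=23  i=0*2+1=1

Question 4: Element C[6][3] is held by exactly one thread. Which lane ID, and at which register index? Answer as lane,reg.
25,1

r=6⇒gr=6,Rb=0  c=3⇒th=1,odd=1
L=6*4+1=25  i=0*2+1=1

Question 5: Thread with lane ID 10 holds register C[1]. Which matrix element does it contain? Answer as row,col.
lane 10: gid=2 (10/4), tid=2 (10%4)
i=1: r=2+0=2, c=2*2+1=5

2,5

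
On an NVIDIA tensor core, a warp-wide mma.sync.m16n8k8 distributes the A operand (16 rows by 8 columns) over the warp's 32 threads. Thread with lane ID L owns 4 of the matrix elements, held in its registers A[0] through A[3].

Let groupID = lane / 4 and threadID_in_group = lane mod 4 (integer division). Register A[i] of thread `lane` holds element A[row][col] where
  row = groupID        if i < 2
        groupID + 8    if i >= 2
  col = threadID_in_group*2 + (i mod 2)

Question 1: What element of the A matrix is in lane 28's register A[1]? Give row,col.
7,1

lane 28→28/4=7, 28 mod 4=0
i=1  r:7+0→7  c:2·0+1→1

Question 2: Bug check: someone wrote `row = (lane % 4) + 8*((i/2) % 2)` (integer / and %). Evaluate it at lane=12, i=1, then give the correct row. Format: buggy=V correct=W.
buggy=0 correct=3

`(lane % 4) + 8*((i/2) % 2)`[12,1]→0
L=12→G=12>>2=3, T=12&3=0
[1]→row 3+0=3  col 0·2+1=1
row: 0 vs 3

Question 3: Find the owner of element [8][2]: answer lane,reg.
1,2

r:8=>grp=0,rB=1  c:2=>tig=1,lo=0
L=0*4+1=1  i=1*2+0=2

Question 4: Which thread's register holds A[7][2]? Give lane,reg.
r: 7->gid=7,r8=0  c: 2->tid=1,i&1=0
L=7*4+1=29  i=0*2+0=0

29,0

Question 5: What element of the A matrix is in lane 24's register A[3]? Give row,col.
lane 24: G=6 (24/4), T=0 (24%4)
i=3: r=6+8=14, c=0*2+1=1

14,1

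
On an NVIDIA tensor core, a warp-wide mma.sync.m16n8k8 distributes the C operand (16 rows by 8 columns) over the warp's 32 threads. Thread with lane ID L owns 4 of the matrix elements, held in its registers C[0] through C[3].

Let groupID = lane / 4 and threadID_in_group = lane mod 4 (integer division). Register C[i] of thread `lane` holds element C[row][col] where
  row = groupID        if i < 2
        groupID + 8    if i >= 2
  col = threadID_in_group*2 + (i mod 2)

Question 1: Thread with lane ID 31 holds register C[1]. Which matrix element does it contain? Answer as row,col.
7,7

lane 31: gr=7 (31/4), th=3 (31%4)
i=1: r=7+0=7, c=3*2+1=7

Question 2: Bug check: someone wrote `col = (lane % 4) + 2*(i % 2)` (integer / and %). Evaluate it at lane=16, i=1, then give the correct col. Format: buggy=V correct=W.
buggy=2 correct=1

`(lane % 4) + 2*(i % 2)`[16,1]→2
lane 16: G=4 (16/4), T=0 (16%4)
i=1: r=4+0=4, c=0*2+1=1
col: 2 vs 1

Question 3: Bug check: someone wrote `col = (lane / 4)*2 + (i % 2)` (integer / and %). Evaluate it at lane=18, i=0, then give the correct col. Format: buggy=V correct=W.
`(lane / 4)*2 + (i % 2)`[18,0]->8
18: g=4,t=2
[0] (4+0,2*2+0) = (4,4)
col: 8 vs 4

buggy=8 correct=4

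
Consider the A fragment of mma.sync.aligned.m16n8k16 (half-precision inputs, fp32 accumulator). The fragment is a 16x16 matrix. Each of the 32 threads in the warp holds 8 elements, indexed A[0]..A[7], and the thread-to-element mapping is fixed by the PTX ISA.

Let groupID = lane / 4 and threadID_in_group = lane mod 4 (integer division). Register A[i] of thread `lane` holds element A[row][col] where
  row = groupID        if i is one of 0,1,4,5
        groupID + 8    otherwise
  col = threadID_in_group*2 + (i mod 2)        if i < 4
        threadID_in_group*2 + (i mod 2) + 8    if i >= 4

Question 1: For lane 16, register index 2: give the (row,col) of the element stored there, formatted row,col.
12,0

L=16->gid=16>>2=4, tid=16&3=0
[2]->row 4+8=12  col 0·2+0+0=0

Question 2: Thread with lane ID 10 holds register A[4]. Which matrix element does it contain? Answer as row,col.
10: G=2,T=2
[4] (2+0,2*2+0+8) = (2,12)

2,12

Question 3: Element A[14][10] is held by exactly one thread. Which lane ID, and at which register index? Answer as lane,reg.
25,6

r: 14->gid=6,r8=1  c: 10->c8=1,tid=1,i&1=0
L=6*4+1=25  i=1*4+1*2+0=6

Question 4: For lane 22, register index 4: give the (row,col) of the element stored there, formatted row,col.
lane 22->22/4=5, 22 mod 4=2
i=4  r:5+0->5  c:2·2+0+8->12

5,12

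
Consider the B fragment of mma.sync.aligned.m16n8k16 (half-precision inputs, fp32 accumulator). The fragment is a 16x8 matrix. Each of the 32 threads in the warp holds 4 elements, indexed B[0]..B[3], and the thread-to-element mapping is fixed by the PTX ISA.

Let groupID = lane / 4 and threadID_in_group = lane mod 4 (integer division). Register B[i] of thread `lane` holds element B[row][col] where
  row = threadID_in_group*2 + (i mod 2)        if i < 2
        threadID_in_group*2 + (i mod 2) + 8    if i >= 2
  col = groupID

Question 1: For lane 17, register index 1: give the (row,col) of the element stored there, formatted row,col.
17: grp=4,tig=1
[1] (1*2+1+0,4) = (3,4)

3,4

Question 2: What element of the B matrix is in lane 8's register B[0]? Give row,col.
8: g=2,t=0
[0] (0*2+0+0,2) = (0,2)

0,2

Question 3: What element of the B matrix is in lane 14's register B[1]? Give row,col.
5,3

L=14->gid=14>>2=3, tid=14&3=2
[1]->row 2·2+1+0=5  col gid=3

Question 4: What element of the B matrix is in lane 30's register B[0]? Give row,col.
lane 30→30/4=7, 30 mod 4=2
i=0  r:2·2+0+0→4  c:7

4,7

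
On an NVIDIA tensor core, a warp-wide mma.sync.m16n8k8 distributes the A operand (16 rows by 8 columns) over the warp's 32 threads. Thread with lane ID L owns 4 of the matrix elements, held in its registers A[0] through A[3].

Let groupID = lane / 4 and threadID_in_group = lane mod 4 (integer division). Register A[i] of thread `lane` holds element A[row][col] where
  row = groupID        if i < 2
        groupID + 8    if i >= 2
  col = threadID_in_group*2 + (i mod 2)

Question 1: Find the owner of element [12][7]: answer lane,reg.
r:12=>grp=4,rB=1  c:7=>tig=3,lo=1
L=4*4+3=19  i=1*2+1=3

19,3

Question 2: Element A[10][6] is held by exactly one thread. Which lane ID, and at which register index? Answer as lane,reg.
11,2

r: 10->gid=2,r8=1  c: 6->tid=3,i&1=0
L=2*4+3=11  i=1*2+0=2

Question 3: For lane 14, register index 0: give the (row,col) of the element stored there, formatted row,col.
lane 14: g=3 (14/4), t=2 (14%4)
i=0: r=3+0=3, c=2*2+0=4

3,4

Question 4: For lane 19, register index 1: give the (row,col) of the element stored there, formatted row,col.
4,7

lane 19: grp=4 (19/4), tig=3 (19%4)
i=1: r=4+0=4, c=3*2+1=7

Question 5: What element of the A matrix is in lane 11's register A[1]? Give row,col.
11: gid=2,tid=3
[1] (2+0,3*2+1) = (2,7)

2,7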